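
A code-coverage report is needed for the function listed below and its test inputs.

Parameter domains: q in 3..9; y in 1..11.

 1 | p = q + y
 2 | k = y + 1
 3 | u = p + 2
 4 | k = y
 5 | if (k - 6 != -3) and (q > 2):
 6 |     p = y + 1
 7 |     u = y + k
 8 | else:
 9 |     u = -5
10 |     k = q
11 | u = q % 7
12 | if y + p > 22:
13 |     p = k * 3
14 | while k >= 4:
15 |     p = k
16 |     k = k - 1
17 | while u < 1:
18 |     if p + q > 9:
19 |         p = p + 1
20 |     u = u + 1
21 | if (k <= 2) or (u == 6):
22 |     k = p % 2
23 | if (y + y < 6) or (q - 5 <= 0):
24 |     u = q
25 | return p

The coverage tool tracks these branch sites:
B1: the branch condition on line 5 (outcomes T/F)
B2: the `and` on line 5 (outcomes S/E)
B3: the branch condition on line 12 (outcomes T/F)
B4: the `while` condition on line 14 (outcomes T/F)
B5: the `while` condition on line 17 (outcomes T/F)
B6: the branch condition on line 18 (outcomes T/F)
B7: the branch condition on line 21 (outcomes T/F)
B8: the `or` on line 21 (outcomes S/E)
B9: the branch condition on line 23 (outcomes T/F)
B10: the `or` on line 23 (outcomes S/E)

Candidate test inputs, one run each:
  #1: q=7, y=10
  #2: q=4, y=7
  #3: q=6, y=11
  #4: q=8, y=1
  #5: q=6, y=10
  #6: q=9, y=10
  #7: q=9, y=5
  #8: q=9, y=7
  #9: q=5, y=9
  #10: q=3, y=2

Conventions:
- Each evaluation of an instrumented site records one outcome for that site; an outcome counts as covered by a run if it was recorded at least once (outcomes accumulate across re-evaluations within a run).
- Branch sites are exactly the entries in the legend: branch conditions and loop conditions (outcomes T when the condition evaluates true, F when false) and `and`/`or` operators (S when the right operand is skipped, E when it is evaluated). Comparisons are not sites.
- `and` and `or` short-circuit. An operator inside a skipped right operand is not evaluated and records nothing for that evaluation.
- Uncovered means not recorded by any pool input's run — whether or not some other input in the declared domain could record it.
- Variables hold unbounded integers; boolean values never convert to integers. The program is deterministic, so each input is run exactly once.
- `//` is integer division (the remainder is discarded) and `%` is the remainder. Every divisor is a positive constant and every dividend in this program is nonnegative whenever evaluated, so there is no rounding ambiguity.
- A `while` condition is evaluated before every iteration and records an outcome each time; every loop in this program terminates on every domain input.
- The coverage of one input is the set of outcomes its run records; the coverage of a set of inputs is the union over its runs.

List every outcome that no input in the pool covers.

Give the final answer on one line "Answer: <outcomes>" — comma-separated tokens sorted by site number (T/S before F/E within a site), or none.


input #1 (q=7, y=10): covers B1=T, B2=E, B3=F, B4=T, B4=F, B5=T, B5=F, B6=T, B7=F, B8=E, B9=F, B10=E
input #2 (q=4, y=7): covers B1=T, B2=E, B3=F, B4=T, B4=F, B5=F, B7=F, B8=E, B9=T, B10=E
input #3 (q=6, y=11): covers B1=T, B2=E, B3=T, B4=T, B4=F, B5=F, B7=T, B8=E, B9=F, B10=E
input #4 (q=8, y=1): covers B1=T, B2=E, B3=F, B4=F, B5=F, B7=T, B8=S, B9=T, B10=S
input #5 (q=6, y=10): covers B1=T, B2=E, B3=F, B4=T, B4=F, B5=F, B7=T, B8=E, B9=F, B10=E
input #6 (q=9, y=10): covers B1=T, B2=E, B3=F, B4=T, B4=F, B5=F, B7=F, B8=E, B9=F, B10=E
input #7 (q=9, y=5): covers B1=T, B2=E, B3=F, B4=T, B4=F, B5=F, B7=F, B8=E, B9=F, B10=E
input #8 (q=9, y=7): covers B1=T, B2=E, B3=F, B4=T, B4=F, B5=F, B7=F, B8=E, B9=F, B10=E
input #9 (q=5, y=9): covers B1=T, B2=E, B3=F, B4=T, B4=F, B5=F, B7=F, B8=E, B9=T, B10=E
input #10 (q=3, y=2): covers B1=T, B2=E, B3=F, B4=F, B5=F, B7=T, B8=S, B9=T, B10=S
union over the pool: B1=T, B2=E, B3=T, B3=F, B4=T, B4=F, B5=T, B5=F, B6=T, B7=T, B7=F, B8=S, B8=E, B9=T, B9=F, B10=S, B10=E
uncovered (3 of 20): B1=F, B2=S, B6=F
Answer: B1=F, B2=S, B6=F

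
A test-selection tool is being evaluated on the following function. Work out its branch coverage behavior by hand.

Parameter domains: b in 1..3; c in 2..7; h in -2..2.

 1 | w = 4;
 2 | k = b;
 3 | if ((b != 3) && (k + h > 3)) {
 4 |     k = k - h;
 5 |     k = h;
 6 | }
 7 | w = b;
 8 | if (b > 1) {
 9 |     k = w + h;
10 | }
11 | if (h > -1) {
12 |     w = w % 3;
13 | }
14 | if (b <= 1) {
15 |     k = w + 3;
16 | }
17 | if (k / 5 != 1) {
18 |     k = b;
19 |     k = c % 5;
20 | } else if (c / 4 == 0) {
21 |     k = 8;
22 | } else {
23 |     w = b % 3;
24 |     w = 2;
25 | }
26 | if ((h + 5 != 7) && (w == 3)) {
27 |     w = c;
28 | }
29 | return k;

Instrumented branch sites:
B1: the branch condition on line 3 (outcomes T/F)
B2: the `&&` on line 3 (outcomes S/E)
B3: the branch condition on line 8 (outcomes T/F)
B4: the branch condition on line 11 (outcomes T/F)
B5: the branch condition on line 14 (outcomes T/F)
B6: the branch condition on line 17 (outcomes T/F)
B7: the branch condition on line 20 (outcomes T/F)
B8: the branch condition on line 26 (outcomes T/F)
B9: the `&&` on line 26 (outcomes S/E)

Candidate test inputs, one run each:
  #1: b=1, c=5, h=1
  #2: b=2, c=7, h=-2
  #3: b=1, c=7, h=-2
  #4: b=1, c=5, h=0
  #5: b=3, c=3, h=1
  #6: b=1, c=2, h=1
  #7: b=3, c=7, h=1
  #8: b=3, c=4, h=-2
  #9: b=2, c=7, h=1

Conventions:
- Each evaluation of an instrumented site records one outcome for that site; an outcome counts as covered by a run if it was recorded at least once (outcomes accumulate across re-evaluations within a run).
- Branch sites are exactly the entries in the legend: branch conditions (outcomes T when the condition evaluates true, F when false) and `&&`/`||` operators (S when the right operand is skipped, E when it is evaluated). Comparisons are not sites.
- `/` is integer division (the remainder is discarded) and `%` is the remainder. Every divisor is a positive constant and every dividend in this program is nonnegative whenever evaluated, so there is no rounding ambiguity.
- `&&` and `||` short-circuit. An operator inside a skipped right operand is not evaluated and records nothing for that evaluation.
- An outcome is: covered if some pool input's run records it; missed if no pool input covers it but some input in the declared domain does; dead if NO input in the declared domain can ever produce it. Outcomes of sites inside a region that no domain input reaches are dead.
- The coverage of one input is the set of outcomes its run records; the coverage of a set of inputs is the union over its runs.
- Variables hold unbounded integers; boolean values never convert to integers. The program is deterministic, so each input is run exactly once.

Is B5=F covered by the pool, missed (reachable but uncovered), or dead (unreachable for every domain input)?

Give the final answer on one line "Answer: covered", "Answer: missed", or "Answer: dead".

B5=F is recorded by pool input(s) 2, 5, 7, 8, 9 -> covered

Answer: covered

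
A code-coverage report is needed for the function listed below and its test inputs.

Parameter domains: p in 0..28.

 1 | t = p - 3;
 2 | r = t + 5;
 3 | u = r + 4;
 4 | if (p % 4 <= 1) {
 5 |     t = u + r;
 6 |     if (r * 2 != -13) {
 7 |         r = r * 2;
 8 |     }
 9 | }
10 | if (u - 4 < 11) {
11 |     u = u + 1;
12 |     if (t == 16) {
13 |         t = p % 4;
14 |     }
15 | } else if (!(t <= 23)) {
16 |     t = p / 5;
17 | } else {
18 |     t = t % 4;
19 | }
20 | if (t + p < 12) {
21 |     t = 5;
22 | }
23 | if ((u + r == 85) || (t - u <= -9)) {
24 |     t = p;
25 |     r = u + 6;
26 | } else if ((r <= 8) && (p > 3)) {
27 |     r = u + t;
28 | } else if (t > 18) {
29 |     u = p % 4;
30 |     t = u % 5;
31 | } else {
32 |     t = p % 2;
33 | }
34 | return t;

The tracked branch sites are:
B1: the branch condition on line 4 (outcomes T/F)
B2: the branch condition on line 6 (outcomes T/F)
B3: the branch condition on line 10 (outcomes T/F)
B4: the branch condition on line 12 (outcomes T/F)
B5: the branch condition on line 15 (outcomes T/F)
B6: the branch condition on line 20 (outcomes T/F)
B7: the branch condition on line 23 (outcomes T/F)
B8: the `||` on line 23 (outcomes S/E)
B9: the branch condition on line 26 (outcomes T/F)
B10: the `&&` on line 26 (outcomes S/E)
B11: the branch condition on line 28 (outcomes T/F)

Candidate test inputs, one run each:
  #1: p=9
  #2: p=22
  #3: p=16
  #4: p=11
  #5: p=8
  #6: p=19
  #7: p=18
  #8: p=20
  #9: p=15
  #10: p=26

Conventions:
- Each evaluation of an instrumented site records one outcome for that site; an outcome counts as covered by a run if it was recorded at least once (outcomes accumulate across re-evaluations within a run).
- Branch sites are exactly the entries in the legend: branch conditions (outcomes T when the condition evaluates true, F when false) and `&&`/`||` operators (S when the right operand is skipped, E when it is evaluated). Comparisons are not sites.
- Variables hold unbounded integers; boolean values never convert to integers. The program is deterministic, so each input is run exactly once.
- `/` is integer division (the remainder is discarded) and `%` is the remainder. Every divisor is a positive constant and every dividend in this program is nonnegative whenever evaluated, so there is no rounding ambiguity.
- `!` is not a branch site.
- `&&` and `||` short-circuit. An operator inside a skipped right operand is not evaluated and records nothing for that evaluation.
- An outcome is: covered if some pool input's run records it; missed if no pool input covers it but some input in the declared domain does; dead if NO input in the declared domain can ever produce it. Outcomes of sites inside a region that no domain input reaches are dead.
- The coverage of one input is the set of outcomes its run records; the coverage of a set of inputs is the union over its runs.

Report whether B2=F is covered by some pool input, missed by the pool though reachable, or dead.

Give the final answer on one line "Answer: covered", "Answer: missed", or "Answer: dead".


no pool input records B2=F
checking all 29 inputs in the declared domain: B2=F is never recorded -> dead
Answer: dead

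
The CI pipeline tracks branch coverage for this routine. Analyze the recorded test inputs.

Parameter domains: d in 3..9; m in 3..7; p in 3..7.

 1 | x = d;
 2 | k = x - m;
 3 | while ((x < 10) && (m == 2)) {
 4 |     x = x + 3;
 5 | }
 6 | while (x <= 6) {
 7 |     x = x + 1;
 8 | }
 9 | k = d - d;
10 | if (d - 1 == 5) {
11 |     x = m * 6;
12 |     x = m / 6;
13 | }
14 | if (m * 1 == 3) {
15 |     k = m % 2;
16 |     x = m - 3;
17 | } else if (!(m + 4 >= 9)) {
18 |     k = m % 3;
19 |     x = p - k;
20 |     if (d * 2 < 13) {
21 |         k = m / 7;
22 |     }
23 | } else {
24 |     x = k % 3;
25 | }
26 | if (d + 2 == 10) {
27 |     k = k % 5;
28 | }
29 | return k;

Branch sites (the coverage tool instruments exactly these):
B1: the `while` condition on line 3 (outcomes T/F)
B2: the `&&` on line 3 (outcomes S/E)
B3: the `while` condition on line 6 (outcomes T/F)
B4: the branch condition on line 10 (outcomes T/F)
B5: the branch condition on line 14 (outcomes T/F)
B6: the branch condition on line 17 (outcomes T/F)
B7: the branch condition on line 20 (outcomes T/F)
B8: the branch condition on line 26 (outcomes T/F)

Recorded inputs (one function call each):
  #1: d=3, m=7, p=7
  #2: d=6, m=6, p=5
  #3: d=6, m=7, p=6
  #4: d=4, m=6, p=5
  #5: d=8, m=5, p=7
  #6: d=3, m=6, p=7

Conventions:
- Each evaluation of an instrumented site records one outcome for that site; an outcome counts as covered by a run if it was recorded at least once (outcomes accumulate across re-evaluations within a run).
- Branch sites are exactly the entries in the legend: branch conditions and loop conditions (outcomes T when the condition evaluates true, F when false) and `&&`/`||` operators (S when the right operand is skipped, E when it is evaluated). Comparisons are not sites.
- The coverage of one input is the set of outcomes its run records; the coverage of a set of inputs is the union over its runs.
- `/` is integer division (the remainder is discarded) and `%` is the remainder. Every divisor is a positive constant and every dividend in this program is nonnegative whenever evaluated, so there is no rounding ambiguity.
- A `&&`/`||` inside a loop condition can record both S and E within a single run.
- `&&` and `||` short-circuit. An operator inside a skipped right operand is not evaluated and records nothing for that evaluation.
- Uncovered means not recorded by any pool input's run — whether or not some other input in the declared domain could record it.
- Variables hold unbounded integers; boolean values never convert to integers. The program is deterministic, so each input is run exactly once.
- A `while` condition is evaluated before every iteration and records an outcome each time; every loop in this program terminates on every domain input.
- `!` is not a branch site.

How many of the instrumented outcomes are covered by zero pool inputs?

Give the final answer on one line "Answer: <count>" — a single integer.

run #1 (d=3, m=7, p=7) runs B2->E, B1->F, B3->T, B3->T, B3->T, B3->T, B3->F, B4->F, B5->F, B6->F, B8->F; records B1=F, B2=E, B3=T, B3=F, B4=F, B5=F, B6=F, B8=F
run #2 (d=6, m=6, p=5) runs B2->E, B1->F, B3->T, B3->F, B4->T, B5->F, B6->F, B8->F; records B1=F, B2=E, B3=T, B3=F, B4=T, B5=F, B6=F, B8=F
run #3 (d=6, m=7, p=6) runs B2->E, B1->F, B3->T, B3->F, B4->T, B5->F, B6->F, B8->F; records B1=F, B2=E, B3=T, B3=F, B4=T, B5=F, B6=F, B8=F
run #4 (d=4, m=6, p=5) runs B2->E, B1->F, B3->T, B3->T, B3->T, B3->F, B4->F, B5->F, B6->F, B8->F; records B1=F, B2=E, B3=T, B3=F, B4=F, B5=F, B6=F, B8=F
run #5 (d=8, m=5, p=7) runs B2->E, B1->F, B3->F, B4->F, B5->F, B6->F, B8->T; records B1=F, B2=E, B3=F, B4=F, B5=F, B6=F, B8=T
run #6 (d=3, m=6, p=7) runs B2->E, B1->F, B3->T, B3->T, B3->T, B3->T, B3->F, B4->F, B5->F, B6->F, B8->F; records B1=F, B2=E, B3=T, B3=F, B4=F, B5=F, B6=F, B8=F
union over the pool: B1=F, B2=E, B3=T, B3=F, B4=T, B4=F, B5=F, B6=F, B8=T, B8=F
uncovered (6 of 16): B1=T, B2=S, B5=T, B6=T, B7=T, B7=F

Answer: 6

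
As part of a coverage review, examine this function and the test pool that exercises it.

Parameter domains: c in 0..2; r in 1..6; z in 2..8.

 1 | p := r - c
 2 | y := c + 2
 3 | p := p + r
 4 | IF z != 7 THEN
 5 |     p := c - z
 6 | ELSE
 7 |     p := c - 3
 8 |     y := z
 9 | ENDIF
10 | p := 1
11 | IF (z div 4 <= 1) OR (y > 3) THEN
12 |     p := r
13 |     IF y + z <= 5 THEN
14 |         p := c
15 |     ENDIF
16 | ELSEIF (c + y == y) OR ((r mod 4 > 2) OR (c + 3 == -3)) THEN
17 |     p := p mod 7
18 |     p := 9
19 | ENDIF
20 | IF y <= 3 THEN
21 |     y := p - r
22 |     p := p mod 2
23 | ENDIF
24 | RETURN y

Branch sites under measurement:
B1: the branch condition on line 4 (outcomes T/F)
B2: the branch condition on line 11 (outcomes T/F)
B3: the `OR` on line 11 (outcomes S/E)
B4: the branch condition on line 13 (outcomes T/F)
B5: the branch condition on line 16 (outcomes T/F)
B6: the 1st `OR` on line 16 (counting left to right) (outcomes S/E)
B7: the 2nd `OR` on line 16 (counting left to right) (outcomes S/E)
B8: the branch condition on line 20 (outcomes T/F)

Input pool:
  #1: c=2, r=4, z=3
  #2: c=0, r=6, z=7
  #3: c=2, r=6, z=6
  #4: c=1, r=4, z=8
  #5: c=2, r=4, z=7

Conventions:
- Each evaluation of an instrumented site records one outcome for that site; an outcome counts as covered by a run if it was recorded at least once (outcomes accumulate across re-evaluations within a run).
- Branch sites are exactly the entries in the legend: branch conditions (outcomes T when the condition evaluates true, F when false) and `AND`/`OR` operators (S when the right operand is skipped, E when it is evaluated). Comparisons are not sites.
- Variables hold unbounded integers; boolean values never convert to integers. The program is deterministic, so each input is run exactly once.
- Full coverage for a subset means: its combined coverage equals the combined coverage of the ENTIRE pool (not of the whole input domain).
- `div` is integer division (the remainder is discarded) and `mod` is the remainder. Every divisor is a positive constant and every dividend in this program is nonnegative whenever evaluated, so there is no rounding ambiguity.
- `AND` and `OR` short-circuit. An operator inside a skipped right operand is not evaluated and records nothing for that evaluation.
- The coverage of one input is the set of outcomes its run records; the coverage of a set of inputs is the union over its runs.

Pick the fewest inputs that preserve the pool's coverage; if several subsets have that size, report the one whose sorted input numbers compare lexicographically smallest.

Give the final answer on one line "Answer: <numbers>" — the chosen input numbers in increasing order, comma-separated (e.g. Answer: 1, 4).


input #1, c=2, r=4, z=3: outcomes B1=T, B2=T, B3=S, B4=F, B8=F
input #2, c=0, r=6, z=7: outcomes B1=F, B2=T, B3=S, B4=F, B8=F
input #3, c=2, r=6, z=6: outcomes B1=T, B2=T, B3=S, B4=F, B8=F
input #4, c=1, r=4, z=8: outcomes B1=T, B2=F, B3=E, B5=F, B6=E, B7=E, B8=T
input #5, c=2, r=4, z=7: outcomes B1=F, B2=T, B3=S, B4=F, B8=F
pool-wide coverage (12 outcomes): B1=T, B1=F, B2=T, B2=F, B3=S, B3=E, B4=F, B5=F, B6=E, B7=E, B8=T, B8=F
size 1 is not enough: best union over all size-1 subsets is 7/12
at size 2, {2, 4} reaches all 12 outcomes; every lexicographically earlier size-2 subset fails
Answer: 2, 4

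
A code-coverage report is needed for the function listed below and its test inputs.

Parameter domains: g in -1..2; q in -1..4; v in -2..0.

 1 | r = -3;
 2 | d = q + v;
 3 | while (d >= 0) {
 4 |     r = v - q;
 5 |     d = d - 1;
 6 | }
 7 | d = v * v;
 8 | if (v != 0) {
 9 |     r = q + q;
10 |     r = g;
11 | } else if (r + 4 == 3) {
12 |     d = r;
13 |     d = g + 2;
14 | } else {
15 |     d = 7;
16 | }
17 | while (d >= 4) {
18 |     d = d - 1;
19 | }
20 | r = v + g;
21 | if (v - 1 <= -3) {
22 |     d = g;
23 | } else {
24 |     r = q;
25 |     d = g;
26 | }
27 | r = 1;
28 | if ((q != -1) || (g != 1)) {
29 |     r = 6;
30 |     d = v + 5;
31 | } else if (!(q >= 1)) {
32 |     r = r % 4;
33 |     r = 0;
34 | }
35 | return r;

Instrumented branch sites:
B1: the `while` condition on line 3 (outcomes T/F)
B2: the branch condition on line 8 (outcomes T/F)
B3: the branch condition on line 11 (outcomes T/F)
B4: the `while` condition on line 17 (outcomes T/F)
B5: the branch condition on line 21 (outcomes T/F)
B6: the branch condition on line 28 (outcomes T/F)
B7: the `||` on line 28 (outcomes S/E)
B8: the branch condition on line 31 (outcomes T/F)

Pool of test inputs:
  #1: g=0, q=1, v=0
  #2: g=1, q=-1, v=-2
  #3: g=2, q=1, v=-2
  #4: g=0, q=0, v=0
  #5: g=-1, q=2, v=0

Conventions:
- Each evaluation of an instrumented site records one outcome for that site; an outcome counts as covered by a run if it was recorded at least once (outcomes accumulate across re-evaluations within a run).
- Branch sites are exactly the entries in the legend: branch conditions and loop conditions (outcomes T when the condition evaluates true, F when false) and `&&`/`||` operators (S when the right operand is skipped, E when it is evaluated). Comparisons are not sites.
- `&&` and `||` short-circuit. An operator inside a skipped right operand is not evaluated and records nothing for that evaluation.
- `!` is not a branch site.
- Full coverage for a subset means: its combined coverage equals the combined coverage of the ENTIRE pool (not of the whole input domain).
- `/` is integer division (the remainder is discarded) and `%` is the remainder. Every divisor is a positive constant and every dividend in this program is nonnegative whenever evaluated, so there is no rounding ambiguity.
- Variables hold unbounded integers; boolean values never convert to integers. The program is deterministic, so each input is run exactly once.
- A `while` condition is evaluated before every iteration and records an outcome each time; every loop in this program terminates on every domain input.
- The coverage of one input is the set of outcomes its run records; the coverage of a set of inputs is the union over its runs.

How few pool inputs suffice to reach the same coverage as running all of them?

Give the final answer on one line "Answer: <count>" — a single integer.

#1 (g=0, q=1, v=0) -> covered: B1=T, B1=F, B2=F, B3=T, B4=F, B5=F, B6=T, B7=S
#2 (g=1, q=-1, v=-2) -> covered: B1=F, B2=T, B4=T, B4=F, B5=T, B6=F, B7=E, B8=T
#3 (g=2, q=1, v=-2) -> covered: B1=F, B2=T, B4=T, B4=F, B5=T, B6=T, B7=S
#4 (g=0, q=0, v=0) -> covered: B1=T, B1=F, B2=F, B3=F, B4=T, B4=F, B5=F, B6=T, B7=S
#5 (g=-1, q=2, v=0) -> covered: B1=T, B1=F, B2=F, B3=F, B4=T, B4=F, B5=F, B6=T, B7=S
pool-wide coverage (15 outcomes): B1=T, B1=F, B2=T, B2=F, B3=T, B3=F, B4=T, B4=F, B5=T, B5=F, B6=T, B6=F, B7=S, B7=E, B8=T
every size-1 subset falls short of the 15 outcomes (best: 9/15)
every size-2 subset falls short of the 15 outcomes (best: 14/15)
size 3: inputs {1, 2, 4} cover all 15 outcomes, and no lexicographically smaller subset of this size does

Answer: 3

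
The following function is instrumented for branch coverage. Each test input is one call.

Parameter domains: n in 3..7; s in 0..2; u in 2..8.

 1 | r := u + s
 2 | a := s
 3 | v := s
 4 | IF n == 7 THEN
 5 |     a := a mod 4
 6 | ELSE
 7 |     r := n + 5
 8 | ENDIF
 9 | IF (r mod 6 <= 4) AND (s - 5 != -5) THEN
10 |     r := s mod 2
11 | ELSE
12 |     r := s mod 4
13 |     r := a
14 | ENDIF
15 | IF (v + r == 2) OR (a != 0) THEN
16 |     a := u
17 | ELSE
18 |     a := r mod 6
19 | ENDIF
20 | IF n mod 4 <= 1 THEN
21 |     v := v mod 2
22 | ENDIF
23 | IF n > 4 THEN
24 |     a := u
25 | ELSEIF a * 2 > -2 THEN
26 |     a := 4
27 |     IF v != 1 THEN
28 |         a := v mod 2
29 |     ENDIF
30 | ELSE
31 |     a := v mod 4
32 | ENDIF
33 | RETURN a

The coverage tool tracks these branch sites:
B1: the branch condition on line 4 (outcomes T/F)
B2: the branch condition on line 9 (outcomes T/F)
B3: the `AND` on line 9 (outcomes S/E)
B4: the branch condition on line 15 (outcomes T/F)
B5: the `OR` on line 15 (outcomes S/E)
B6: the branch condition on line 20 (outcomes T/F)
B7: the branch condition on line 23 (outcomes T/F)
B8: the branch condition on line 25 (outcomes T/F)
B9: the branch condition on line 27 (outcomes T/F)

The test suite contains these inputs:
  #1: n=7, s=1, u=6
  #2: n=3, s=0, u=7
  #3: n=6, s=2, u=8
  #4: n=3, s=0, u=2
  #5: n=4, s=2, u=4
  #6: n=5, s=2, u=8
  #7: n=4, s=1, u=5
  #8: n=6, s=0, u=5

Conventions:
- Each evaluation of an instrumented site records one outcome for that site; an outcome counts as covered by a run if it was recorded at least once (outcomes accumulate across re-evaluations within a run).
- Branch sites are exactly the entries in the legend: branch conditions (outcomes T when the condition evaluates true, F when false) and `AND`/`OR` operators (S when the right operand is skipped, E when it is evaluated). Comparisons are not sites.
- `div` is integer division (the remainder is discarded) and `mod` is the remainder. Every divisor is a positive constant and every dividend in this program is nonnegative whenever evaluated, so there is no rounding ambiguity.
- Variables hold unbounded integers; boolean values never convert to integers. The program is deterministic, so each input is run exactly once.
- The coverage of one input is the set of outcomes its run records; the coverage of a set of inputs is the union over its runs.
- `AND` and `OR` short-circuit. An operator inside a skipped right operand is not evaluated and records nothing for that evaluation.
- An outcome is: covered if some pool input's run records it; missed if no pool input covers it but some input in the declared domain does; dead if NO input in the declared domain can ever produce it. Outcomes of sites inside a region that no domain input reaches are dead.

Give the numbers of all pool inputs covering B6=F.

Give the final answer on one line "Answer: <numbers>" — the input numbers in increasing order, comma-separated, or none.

input #1 (n=7, s=1, u=6): hits B6=F
input #2 (n=3, s=0, u=7): hits B6=F
input #3 (n=6, s=2, u=8): hits B6=F
input #4 (n=3, s=0, u=2): hits B6=F
input #5 (n=4, s=2, u=4): never hits B6=F
input #6 (n=5, s=2, u=8): never hits B6=F
input #7 (n=4, s=1, u=5): never hits B6=F
input #8 (n=6, s=0, u=5): hits B6=F

Answer: 1, 2, 3, 4, 8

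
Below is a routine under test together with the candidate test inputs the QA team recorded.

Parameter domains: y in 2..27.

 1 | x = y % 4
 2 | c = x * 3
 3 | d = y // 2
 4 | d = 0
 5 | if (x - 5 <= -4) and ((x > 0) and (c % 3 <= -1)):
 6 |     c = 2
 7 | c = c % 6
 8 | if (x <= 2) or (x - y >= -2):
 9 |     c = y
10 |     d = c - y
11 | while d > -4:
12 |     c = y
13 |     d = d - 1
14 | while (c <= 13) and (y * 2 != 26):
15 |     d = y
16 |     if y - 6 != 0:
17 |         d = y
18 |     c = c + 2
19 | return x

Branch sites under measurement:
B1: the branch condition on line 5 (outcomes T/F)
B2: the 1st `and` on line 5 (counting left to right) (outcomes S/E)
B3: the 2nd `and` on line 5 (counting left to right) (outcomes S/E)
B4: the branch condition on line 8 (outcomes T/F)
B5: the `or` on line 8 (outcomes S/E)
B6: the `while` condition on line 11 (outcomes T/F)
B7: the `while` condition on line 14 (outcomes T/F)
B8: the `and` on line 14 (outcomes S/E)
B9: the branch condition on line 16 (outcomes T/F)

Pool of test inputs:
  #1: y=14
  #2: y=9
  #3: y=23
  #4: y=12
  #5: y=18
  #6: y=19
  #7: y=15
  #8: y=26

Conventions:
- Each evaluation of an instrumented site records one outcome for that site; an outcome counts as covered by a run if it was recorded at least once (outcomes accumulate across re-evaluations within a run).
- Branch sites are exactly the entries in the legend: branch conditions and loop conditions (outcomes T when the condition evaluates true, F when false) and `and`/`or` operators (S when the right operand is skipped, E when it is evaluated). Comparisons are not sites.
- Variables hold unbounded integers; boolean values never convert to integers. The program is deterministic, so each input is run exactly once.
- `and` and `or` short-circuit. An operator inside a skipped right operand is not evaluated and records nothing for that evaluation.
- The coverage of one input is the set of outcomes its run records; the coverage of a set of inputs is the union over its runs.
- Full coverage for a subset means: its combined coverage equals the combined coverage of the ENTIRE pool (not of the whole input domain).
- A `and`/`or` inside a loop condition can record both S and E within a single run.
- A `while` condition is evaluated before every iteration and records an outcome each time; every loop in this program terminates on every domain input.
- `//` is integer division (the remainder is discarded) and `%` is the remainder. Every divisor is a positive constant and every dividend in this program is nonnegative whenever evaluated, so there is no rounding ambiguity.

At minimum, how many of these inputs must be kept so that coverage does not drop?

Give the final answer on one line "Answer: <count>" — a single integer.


#1 (y=14) -> B2->S, B1->F, B5->S, B4->T, B6->T, B6->T, B6->T, B6->T, B6->F, B8->S, B7->F; covered: B1=F, B2=S, B4=T, B5=S, B6=T, B6=F, B7=F, B8=S
#2 (y=9) -> B2->E, B3->E, B1->F, B5->S, B4->T, B6->T, B6->T, B6->T, B6->T, B6->F, B8->E, B7->T, B9->T, B8->E, ...; covered: B1=F, B2=E, B3=E, B4=T, B5=S, B6=T, B6=F, B7=T, B7=F, B8=S, B8=E, B9=T
#3 (y=23) -> B2->S, B1->F, B5->E, B4->F, B6->T, B6->T, B6->T, B6->T, B6->F, B8->S, B7->F; covered: B1=F, B2=S, B4=F, B5=E, B6=T, B6=F, B7=F, B8=S
#4 (y=12) -> B2->E, B3->S, B1->F, B5->S, B4->T, B6->T, B6->T, B6->T, B6->T, B6->F, B8->E, B7->T, B9->T, B8->S, ...; covered: B1=F, B2=E, B3=S, B4=T, B5=S, B6=T, B6=F, B7=T, B7=F, B8=S, B8=E, B9=T
#5 (y=18) -> B2->S, B1->F, B5->S, B4->T, B6->T, B6->T, B6->T, B6->T, B6->F, B8->S, B7->F; covered: B1=F, B2=S, B4=T, B5=S, B6=T, B6=F, B7=F, B8=S
#6 (y=19) -> B2->S, B1->F, B5->E, B4->F, B6->T, B6->T, B6->T, B6->T, B6->F, B8->S, B7->F; covered: B1=F, B2=S, B4=F, B5=E, B6=T, B6=F, B7=F, B8=S
#7 (y=15) -> B2->S, B1->F, B5->E, B4->F, B6->T, B6->T, B6->T, B6->T, B6->F, B8->S, B7->F; covered: B1=F, B2=S, B4=F, B5=E, B6=T, B6=F, B7=F, B8=S
#8 (y=26) -> B2->S, B1->F, B5->S, B4->T, B6->T, B6->T, B6->T, B6->T, B6->F, B8->S, B7->F; covered: B1=F, B2=S, B4=T, B5=S, B6=T, B6=F, B7=F, B8=S
together the pool reaches 16 outcomes: B1=F, B2=S, B2=E, B3=S, B3=E, B4=T, B4=F, B5=S, B5=E, B6=T, B6=F, B7=T, B7=F, B8=S, B8=E, B9=T
size 1 is not enough: best union over all size-1 subsets is 12/16
size 2 is not enough: best union over all size-2 subsets is 15/16
size 3: inputs {2, 3, 4} cover all 16 outcomes, and no lexicographically smaller subset of this size does
Answer: 3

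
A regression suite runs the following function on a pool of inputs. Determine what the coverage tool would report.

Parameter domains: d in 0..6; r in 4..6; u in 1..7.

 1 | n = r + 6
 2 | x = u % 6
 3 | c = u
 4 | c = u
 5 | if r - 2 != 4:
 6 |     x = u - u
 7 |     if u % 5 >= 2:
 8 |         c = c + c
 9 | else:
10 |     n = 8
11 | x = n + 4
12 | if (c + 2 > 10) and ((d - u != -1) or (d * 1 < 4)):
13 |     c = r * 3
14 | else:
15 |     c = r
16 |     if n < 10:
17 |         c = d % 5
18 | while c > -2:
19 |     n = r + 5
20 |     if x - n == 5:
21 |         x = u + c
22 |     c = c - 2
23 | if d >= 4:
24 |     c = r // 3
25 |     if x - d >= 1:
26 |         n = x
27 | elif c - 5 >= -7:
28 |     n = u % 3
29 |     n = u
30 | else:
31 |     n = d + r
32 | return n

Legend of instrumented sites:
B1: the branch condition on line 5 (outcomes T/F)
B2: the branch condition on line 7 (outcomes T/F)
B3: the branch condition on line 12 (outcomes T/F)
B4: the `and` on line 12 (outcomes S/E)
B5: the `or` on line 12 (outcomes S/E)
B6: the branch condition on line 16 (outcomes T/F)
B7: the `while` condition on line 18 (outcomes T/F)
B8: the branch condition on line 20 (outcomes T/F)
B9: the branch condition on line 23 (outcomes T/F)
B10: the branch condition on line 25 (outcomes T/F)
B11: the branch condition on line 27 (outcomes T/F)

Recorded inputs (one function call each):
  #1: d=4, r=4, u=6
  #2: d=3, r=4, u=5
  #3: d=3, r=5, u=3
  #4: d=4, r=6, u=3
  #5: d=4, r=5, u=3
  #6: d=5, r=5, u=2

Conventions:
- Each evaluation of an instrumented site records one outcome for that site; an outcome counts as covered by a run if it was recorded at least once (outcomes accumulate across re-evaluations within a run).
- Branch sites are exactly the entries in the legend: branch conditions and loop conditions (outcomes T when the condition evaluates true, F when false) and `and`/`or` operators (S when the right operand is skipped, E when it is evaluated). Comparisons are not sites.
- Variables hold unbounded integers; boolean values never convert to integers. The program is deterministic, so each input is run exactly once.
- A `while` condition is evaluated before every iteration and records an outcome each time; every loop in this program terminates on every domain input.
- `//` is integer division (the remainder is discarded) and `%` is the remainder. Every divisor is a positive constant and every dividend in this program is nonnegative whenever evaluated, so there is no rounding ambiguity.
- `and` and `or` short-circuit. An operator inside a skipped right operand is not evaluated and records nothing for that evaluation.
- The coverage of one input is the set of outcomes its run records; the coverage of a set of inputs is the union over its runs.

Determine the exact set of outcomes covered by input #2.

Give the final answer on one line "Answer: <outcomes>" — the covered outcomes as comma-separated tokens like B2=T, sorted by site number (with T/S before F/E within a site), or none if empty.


Event log for input #2 (d=3, r=4, u=5):
  B1->T, B2->F, B4->S, B3->F, B6->F, B7->T, B8->T, B7->T, B8->F, B7->T
  B8->F, B7->F, B9->F, B11->T
distinct outcomes covered: B1=T, B2=F, B3=F, B4=S, B6=F, B7=T, B7=F, B8=T, B8=F, B9=F, B11=T
Answer: B1=T, B2=F, B3=F, B4=S, B6=F, B7=T, B7=F, B8=T, B8=F, B9=F, B11=T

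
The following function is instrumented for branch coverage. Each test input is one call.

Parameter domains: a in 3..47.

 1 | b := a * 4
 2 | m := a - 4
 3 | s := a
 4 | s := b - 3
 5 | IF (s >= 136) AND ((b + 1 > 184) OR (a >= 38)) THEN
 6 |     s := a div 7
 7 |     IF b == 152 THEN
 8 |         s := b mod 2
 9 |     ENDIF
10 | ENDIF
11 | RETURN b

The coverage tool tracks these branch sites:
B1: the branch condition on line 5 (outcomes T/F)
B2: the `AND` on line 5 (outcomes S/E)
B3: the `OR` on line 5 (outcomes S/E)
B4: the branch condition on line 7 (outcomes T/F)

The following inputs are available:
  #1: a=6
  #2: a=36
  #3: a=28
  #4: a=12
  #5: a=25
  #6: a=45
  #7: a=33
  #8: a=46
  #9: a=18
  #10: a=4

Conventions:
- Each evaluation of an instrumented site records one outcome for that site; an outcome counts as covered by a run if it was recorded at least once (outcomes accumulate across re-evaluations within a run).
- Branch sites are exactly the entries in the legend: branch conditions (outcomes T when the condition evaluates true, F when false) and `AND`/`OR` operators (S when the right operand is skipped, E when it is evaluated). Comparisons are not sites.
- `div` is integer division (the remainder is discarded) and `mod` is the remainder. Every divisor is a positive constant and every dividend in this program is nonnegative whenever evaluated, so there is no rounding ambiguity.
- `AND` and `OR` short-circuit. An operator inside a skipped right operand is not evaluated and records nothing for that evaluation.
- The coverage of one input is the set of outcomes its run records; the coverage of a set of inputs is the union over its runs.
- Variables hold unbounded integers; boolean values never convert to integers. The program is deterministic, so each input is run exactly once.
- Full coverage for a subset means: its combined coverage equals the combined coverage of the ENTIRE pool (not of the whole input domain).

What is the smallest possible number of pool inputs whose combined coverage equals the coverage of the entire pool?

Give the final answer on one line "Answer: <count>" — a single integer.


test 1 (a=6) fires B2->S, B1->F; hits B1=F, B2=S
test 2 (a=36) fires B2->E, B3->E, B1->F; hits B1=F, B2=E, B3=E
test 3 (a=28) fires B2->S, B1->F; hits B1=F, B2=S
test 4 (a=12) fires B2->S, B1->F; hits B1=F, B2=S
test 5 (a=25) fires B2->S, B1->F; hits B1=F, B2=S
test 6 (a=45) fires B2->E, B3->E, B1->T, B4->F; hits B1=T, B2=E, B3=E, B4=F
test 7 (a=33) fires B2->S, B1->F; hits B1=F, B2=S
test 8 (a=46) fires B2->E, B3->S, B1->T, B4->F; hits B1=T, B2=E, B3=S, B4=F
test 9 (a=18) fires B2->S, B1->F; hits B1=F, B2=S
test 10 (a=4) fires B2->S, B1->F; hits B1=F, B2=S
pool-wide coverage (7 outcomes): B1=T, B1=F, B2=S, B2=E, B3=S, B3=E, B4=F
no size-1 subset reaches all 7 outcomes (best union: 4/7)
no size-2 subset reaches all 7 outcomes (best union: 6/7)
the canonical winner is {1, 2, 8}: size 3, full 7-outcome coverage, earliest index list among size-3 covers
Answer: 3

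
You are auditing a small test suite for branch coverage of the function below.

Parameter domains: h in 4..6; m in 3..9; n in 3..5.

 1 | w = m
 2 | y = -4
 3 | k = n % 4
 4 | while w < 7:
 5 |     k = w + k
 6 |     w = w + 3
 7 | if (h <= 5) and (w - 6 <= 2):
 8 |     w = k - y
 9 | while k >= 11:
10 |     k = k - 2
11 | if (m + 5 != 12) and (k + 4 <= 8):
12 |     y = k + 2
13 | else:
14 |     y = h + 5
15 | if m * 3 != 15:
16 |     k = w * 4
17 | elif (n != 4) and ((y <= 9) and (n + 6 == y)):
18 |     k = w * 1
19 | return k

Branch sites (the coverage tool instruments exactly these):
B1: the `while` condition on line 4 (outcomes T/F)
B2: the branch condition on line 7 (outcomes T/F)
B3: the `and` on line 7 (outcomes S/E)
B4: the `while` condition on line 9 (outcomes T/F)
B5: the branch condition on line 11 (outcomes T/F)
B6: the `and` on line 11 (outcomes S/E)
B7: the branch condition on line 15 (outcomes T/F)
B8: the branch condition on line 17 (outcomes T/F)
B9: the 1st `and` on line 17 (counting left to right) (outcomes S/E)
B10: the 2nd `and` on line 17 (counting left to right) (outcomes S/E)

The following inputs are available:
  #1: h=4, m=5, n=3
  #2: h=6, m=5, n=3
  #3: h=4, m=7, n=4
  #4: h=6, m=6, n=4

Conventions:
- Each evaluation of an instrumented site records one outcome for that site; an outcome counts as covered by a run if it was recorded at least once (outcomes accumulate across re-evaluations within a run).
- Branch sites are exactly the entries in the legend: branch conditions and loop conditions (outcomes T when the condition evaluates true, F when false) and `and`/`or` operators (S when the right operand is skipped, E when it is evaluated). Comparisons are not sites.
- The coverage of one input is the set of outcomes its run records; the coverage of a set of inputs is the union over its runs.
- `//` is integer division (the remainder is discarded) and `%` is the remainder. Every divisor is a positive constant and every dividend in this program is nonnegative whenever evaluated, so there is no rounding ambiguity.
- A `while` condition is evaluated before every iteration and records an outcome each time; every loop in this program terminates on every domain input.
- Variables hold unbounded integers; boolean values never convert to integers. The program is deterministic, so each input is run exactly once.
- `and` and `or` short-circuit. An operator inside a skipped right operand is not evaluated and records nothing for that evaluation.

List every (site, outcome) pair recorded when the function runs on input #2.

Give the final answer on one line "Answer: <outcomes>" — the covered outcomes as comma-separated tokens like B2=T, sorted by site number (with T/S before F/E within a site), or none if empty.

Tracing the run of input #2 (h=6, m=5, n=3):
  B1->T, B1->F, B3->S, B2->F, B4->F, B6->E, B5->F, B7->F, B9->E, B10->S
  B8->F
distinct outcomes covered: B1=T, B1=F, B2=F, B3=S, B4=F, B5=F, B6=E, B7=F, B8=F, B9=E, B10=S

Answer: B1=T, B1=F, B2=F, B3=S, B4=F, B5=F, B6=E, B7=F, B8=F, B9=E, B10=S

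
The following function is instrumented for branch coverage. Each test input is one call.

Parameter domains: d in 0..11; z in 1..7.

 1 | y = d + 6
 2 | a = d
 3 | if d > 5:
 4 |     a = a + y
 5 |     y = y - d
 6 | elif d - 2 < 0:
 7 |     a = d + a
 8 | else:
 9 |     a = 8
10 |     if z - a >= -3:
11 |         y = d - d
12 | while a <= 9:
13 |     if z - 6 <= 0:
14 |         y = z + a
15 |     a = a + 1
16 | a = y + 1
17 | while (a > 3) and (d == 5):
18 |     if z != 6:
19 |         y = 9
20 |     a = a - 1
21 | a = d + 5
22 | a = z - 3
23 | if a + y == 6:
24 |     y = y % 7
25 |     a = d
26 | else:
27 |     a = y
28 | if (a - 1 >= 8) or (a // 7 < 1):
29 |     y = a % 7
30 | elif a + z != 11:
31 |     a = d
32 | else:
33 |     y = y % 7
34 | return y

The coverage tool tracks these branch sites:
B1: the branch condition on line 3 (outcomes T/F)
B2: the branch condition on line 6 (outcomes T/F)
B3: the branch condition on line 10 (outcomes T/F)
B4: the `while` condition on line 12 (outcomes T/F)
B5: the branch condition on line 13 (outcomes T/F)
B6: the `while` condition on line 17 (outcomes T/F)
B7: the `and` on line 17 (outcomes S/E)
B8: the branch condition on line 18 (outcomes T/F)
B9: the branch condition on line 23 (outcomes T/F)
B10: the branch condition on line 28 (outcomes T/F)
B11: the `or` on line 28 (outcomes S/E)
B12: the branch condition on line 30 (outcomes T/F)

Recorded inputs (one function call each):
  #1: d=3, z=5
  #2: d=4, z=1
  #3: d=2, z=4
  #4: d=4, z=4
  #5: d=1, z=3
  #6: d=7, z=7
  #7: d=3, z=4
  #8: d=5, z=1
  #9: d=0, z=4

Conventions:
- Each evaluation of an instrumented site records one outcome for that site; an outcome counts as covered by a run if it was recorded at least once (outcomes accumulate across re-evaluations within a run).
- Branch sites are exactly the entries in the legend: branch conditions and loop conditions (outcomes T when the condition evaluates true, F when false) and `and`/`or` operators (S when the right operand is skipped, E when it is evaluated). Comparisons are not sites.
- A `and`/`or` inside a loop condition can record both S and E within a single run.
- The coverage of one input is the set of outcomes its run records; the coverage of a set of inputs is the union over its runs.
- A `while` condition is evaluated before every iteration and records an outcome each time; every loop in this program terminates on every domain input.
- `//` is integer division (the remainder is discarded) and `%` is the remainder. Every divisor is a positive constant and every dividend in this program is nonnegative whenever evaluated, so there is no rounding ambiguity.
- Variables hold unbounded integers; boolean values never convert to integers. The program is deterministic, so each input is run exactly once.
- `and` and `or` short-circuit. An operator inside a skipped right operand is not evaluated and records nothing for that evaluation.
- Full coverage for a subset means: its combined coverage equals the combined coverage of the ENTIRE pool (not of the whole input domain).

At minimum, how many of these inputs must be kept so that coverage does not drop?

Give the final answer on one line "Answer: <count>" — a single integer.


#1 (d=3, z=5) -> B1->F, B2->F, B3->T, B4->T, B5->T, B4->T, B5->T, B4->F, B7->E, B6->F, B9->F, B11->S, B10->T; covered: B1=F, B2=F, B3=T, B4=T, B4=F, B5=T, B6=F, B7=E, B9=F, B10=T, B11=S
#2 (d=4, z=1) -> B1->F, B2->F, B3->F, B4->T, B5->T, B4->T, B5->T, B4->F, B7->E, B6->F, B9->F, B11->S, B10->T; covered: B1=F, B2=F, B3=F, B4=T, B4=F, B5=T, B6=F, B7=E, B9=F, B10=T, B11=S
#3 (d=2, z=4) -> B1->F, B2->F, B3->F, B4->T, B5->T, B4->T, B5->T, B4->F, B7->E, B6->F, B9->F, B11->S, B10->T; covered: B1=F, B2=F, B3=F, B4=T, B4=F, B5=T, B6=F, B7=E, B9=F, B10=T, B11=S
#4 (d=4, z=4) -> B1->F, B2->F, B3->F, B4->T, B5->T, B4->T, B5->T, B4->F, B7->E, B6->F, B9->F, B11->S, B10->T; covered: B1=F, B2=F, B3=F, B4=T, B4=F, B5=T, B6=F, B7=E, B9=F, B10=T, B11=S
#5 (d=1, z=3) -> B1->F, B2->T, B4->T, B5->T, B4->T, B5->T, B4->T, B5->T, B4->T, B5->T, B4->T, B5->T, B4->T, B5->T, ...; covered: B1=F, B2=T, B4=T, B4=F, B5=T, B6=F, B7=E, B9=F, B10=T, B11=S
#6 (d=7, z=7) -> B1->T, B4->F, B7->E, B6->F, B9->F, B11->E, B10->T; covered: B1=T, B4=F, B6=F, B7=E, B9=F, B10=T, B11=E
#7 (d=3, z=4) -> B1->F, B2->F, B3->F, B4->T, B5->T, B4->T, B5->T, B4->F, B7->E, B6->F, B9->F, B11->S, B10->T; covered: B1=F, B2=F, B3=F, B4=T, B4=F, B5=T, B6=F, B7=E, B9=F, B10=T, B11=S
#8 (d=5, z=1) -> B1->F, B2->F, B3->F, B4->T, B5->T, B4->T, B5->T, B4->F, B7->E, B6->T, B8->T, B7->E, B6->T, B8->T, ...; covered: B1=F, B2=F, B3=F, B4=T, B4=F, B5=T, B6=T, B6=F, B7=S, B7=E, B8=T, B9=F, B10=T, B11=S
#9 (d=0, z=4) -> B1->F, B2->T, B4->T, B5->T, B4->T, B5->T, B4->T, B5->T, B4->T, B5->T, B4->T, B5->T, B4->T, B5->T, ...; covered: B1=F, B2=T, B4=T, B4=F, B5=T, B6=F, B7=E, B9=F, B10=T, B11=S
the full pool covers 18 outcomes: B1=T, B1=F, B2=T, B2=F, B3=T, B3=F, B4=T, B4=F, B5=T, B6=T, B6=F, B7=S, B7=E, B8=T, B9=F, B10=T, B11=S, B11=E
size 1 is not enough: best union over all size-1 subsets is 14/18
size 2 is not enough: best union over all size-2 subsets is 16/18
size 3 is not enough: best union over all size-3 subsets is 17/18
size 4: inputs {1, 5, 6, 8} cover all 18 outcomes, and no lexicographically smaller subset of this size does
Answer: 4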